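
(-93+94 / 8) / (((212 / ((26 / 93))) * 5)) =-845 / 39432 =-0.02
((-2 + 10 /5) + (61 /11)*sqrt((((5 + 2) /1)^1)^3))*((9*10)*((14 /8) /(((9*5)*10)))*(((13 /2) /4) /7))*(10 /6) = 5551*sqrt(7) /1056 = 13.91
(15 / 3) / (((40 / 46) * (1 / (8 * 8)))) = 368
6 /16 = 3 /8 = 0.38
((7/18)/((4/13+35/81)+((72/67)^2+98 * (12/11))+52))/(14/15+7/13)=1126581885/685615401178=0.00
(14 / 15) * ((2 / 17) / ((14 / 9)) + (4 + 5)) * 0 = 0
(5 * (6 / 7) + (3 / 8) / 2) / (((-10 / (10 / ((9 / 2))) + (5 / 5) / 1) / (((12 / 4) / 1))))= -1503 / 392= -3.83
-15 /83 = -0.18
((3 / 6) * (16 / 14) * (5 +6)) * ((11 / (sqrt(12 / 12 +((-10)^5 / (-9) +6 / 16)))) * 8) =23232 * sqrt(1600198) / 5600693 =5.25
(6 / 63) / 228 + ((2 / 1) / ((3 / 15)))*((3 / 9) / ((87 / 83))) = 73603 / 23142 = 3.18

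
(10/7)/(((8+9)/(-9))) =-90/119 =-0.76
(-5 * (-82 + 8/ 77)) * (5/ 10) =15765/ 77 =204.74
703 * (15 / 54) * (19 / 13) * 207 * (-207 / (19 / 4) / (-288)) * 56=13016045 / 26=500617.12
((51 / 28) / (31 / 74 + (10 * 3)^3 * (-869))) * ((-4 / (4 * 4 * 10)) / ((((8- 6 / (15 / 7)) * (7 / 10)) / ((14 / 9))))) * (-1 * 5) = -925 / 223058596488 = -0.00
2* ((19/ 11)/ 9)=38/ 99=0.38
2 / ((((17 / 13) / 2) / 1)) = 52 / 17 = 3.06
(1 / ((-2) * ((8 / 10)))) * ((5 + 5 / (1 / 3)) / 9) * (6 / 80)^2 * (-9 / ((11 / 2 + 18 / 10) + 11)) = 15 / 3904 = 0.00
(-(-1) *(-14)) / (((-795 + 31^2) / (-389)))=2723 / 83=32.81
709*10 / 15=1418 / 3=472.67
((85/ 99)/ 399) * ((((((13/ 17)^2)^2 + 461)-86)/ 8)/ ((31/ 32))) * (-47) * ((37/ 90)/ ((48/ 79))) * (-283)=258660809419/ 275781429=937.92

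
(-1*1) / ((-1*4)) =0.25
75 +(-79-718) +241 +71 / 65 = -31194 / 65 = -479.91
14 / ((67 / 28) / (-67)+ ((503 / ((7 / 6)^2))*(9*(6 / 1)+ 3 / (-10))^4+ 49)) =428750 / 94112574271743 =0.00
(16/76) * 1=4/19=0.21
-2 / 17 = -0.12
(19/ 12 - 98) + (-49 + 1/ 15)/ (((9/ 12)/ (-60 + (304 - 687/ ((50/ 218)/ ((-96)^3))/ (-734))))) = 1059954901933/ 4500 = 235545533.76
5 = 5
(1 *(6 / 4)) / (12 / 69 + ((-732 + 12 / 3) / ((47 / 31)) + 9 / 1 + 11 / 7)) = -7567 / 2368092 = -0.00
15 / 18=5 / 6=0.83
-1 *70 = -70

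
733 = 733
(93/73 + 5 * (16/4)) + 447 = 468.27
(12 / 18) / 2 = 1 / 3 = 0.33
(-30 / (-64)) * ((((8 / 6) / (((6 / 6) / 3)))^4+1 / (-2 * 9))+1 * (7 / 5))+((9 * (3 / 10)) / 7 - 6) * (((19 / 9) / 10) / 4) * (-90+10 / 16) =1977197 / 13440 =147.11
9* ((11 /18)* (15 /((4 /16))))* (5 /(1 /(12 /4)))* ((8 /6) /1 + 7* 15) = 526350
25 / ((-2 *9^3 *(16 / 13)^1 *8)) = -325 / 186624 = -0.00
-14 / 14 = -1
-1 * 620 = -620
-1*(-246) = 246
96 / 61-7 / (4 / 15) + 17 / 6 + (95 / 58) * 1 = -428911 / 21228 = -20.20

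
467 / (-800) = -467 / 800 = -0.58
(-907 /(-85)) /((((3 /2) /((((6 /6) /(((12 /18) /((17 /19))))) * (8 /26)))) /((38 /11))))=7256 /715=10.15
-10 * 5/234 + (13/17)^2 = 12548/33813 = 0.37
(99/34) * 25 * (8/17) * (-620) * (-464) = 2848032000/289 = 9854782.01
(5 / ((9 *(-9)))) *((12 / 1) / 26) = -10 / 351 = -0.03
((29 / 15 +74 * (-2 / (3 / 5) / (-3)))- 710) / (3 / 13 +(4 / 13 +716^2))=-366119 / 299904075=-0.00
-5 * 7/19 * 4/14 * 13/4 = -65/38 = -1.71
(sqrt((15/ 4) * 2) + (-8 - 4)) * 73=-876 + 73 * sqrt(30)/ 2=-676.08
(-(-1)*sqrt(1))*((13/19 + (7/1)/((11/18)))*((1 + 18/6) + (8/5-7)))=-17759/1045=-16.99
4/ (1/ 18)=72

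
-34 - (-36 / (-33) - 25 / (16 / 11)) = -3151 / 176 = -17.90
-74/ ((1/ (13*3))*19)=-2886/ 19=-151.89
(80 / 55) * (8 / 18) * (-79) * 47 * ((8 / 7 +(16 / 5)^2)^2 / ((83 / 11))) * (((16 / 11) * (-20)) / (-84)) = -20196818944 / 1414875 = -14274.63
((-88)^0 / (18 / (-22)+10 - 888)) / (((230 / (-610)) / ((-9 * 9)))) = -54351 / 222341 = -0.24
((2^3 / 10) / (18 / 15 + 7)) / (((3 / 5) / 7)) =140 / 123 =1.14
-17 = -17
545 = 545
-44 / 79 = -0.56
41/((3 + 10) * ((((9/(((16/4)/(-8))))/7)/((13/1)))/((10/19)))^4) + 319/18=300649875121/1710072162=175.81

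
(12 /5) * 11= 132 /5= 26.40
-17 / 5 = -3.40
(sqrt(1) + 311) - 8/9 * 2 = 310.22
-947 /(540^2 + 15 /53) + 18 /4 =138992953 /30909630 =4.50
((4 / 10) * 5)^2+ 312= 316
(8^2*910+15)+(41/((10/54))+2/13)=58476.55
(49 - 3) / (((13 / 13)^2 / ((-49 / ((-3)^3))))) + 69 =4117 / 27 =152.48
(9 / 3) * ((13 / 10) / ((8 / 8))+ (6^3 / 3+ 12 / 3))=2319 / 10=231.90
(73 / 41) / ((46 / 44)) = 1606 / 943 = 1.70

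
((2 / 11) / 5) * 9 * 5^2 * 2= 180 / 11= 16.36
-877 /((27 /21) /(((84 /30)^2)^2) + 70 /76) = -931.03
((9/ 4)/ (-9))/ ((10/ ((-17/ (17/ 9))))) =0.22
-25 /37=-0.68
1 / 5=0.20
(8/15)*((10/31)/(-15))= -16/1395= -0.01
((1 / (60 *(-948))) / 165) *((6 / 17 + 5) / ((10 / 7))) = -637 / 1595484000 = -0.00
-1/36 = -0.03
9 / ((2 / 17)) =153 / 2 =76.50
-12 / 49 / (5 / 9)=-108 / 245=-0.44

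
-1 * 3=-3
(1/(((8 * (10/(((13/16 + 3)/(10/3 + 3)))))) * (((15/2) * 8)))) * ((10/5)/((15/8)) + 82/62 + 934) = 26560681/226176000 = 0.12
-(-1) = 1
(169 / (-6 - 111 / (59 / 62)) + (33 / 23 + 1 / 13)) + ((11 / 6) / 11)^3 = 199573 / 1442376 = 0.14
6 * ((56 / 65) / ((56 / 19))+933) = 363984 / 65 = 5599.75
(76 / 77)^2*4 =23104 / 5929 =3.90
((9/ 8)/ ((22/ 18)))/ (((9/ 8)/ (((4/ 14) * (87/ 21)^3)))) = 439002/ 26411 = 16.62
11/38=0.29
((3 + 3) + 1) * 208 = 1456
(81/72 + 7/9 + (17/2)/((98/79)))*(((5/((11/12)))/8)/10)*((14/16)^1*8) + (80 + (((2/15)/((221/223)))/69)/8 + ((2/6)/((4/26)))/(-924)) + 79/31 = 137747984323/1588335840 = 86.72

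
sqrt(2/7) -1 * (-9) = sqrt(14)/7+ 9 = 9.53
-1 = -1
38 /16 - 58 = -445 /8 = -55.62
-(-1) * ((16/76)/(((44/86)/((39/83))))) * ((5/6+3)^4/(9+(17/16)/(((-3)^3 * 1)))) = 312862238/67150237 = 4.66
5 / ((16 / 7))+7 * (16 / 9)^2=31507 / 1296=24.31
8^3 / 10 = 256 / 5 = 51.20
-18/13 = -1.38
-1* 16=-16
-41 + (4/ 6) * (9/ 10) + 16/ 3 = -526/ 15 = -35.07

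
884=884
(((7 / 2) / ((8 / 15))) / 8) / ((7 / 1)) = 15 / 128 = 0.12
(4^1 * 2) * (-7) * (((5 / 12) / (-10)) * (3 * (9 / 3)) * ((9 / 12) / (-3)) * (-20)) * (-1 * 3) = -315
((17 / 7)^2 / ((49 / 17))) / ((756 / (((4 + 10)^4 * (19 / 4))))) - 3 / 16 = 1492985 / 3024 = 493.71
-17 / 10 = -1.70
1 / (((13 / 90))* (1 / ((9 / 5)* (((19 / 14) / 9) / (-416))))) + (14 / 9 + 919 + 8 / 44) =3450671039 / 3747744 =920.73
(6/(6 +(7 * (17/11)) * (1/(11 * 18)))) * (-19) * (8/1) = -1986336/13187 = -150.63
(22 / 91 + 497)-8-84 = 36877 / 91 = 405.24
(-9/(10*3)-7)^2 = 53.29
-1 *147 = -147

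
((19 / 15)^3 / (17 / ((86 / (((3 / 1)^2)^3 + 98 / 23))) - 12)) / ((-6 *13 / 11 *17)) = -74619061 / 588426008625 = -0.00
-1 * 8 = -8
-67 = -67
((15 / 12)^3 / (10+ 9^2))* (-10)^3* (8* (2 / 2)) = -171.70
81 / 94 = 0.86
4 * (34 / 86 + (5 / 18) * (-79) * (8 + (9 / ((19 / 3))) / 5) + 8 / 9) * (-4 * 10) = 70788080 / 2451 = 28881.31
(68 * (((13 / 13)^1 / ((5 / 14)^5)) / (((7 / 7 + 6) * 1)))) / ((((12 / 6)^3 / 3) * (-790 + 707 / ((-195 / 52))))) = -0.64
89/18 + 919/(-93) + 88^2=4318397/558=7739.06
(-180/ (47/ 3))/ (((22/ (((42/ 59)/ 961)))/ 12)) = -136080/ 29313383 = -0.00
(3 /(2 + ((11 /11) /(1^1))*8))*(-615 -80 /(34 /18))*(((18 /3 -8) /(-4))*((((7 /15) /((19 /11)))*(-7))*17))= 240933 /76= 3170.17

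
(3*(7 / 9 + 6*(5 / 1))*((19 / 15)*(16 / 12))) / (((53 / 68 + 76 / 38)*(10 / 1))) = 715768 / 127575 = 5.61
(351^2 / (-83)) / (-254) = 123201 / 21082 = 5.84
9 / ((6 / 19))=57 / 2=28.50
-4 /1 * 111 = -444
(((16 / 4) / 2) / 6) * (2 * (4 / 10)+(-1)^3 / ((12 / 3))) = 11 / 60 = 0.18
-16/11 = -1.45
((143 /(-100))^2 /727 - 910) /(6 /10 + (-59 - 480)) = 6615679551 /3914168000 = 1.69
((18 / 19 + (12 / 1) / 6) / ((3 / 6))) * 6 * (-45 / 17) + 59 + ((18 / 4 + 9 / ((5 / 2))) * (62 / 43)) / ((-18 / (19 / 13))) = -64225193 / 1805570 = -35.57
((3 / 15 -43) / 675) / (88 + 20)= -107 / 182250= -0.00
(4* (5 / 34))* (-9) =-90 / 17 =-5.29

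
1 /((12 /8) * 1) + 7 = 23 /3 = 7.67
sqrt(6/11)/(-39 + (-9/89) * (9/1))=-89 * sqrt(66)/39072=-0.02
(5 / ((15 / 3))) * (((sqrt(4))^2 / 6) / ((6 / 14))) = 14 / 9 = 1.56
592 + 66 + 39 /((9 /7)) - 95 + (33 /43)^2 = 3294487 /5547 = 593.92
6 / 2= 3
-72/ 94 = -36/ 47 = -0.77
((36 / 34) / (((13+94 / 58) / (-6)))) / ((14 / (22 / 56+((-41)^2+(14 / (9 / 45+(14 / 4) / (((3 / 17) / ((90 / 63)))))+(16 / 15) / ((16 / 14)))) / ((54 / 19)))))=-10421932391 / 566873160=-18.38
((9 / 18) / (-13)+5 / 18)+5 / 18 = 121 / 234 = 0.52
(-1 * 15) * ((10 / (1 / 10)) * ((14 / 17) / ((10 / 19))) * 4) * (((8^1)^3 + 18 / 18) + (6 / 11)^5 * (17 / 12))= -13187776568400 / 2737867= -4816806.87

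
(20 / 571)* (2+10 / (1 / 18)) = 3640 / 571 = 6.37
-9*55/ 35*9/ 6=-21.21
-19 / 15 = -1.27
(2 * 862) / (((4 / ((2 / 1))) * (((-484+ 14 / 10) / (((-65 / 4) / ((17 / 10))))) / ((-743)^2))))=386641318375 / 41021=9425448.39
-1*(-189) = 189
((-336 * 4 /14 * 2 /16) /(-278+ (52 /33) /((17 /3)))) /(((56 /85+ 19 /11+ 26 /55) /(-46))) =-63580 /91449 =-0.70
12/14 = 6/7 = 0.86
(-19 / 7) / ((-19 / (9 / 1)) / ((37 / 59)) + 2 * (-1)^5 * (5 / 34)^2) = 3657006 / 4593841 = 0.80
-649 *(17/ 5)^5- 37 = -921602818/ 3125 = -294912.90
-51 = -51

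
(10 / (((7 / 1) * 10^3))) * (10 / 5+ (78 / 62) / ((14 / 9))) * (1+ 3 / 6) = 3657 / 607600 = 0.01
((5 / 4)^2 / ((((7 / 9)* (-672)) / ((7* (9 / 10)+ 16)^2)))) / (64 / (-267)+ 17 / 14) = -39832929 / 26113024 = -1.53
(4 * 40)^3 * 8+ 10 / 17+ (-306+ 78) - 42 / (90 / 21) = 2785259837 / 85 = 32767762.79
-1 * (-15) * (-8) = -120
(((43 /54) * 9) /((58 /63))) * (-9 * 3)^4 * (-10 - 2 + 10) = -479891223 /58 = -8273986.60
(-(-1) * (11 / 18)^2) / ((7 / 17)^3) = 594473 / 111132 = 5.35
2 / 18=1 / 9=0.11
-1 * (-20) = 20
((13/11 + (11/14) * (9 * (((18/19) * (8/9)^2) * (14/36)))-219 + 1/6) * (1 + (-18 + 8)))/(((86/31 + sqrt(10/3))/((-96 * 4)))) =-622739124288/1314401 + 74825243616 * sqrt(30)/1314401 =-161978.26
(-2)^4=16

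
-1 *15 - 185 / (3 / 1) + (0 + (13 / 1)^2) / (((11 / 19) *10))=-15667 / 330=-47.48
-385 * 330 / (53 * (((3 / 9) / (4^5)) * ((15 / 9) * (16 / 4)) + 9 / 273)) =-26637811200 / 390451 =-68223.19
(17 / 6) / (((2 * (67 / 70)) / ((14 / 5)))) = 4.14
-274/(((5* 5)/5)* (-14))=137/35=3.91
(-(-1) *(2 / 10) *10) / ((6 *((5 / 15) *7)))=1 / 7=0.14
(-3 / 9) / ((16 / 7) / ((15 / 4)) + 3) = -0.09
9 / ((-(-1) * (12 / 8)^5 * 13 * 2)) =16 / 351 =0.05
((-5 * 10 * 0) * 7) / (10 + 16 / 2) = 0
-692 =-692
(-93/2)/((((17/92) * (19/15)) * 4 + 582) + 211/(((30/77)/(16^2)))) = -32085/96064562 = -0.00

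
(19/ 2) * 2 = 19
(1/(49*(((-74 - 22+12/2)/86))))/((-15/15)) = 43/2205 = 0.02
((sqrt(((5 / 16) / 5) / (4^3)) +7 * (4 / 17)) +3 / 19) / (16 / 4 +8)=18979 / 124032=0.15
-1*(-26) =26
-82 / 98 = -41 / 49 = -0.84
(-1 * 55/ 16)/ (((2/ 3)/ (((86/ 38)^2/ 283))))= -305085/ 3269216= -0.09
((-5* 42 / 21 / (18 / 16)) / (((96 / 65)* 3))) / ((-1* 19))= 325 / 3078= 0.11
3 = 3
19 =19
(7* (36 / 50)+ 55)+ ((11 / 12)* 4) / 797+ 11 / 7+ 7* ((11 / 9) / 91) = 1007020018 / 16318575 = 61.71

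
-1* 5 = -5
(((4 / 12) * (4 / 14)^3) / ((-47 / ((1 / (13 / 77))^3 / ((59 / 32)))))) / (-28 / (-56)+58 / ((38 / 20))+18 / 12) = -3236992 / 5647544487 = -0.00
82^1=82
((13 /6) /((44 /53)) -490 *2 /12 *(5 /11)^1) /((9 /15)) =-15185 /264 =-57.52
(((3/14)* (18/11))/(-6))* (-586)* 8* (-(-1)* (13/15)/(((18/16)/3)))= 243776/385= 633.18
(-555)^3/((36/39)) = -740800125/4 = -185200031.25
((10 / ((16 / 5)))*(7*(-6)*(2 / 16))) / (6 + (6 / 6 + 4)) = -525 / 352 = -1.49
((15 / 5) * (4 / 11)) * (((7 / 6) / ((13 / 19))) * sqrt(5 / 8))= 133 * sqrt(10) / 286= 1.47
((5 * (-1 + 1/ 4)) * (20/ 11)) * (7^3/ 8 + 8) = -2775/ 8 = -346.88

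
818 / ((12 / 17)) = 6953 / 6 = 1158.83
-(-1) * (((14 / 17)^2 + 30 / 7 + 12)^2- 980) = -692.23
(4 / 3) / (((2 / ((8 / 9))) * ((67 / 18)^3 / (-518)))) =-5.95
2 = 2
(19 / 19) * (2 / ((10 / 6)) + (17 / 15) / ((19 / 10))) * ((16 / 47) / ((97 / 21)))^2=19267584 / 1974525695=0.01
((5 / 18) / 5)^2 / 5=1 / 1620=0.00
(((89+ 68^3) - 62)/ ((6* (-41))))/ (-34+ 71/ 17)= 5345803/ 124722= 42.86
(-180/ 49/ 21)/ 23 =-60/ 7889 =-0.01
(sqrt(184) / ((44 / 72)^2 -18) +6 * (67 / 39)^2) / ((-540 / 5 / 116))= -260362 / 13689 +696 * sqrt(46) / 5711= -18.19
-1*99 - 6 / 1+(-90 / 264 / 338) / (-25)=-7807797 / 74360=-105.00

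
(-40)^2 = 1600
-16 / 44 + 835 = 9181 / 11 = 834.64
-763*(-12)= 9156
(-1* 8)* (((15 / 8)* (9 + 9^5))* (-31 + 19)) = 10630440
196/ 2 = 98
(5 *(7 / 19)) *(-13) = -455 / 19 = -23.95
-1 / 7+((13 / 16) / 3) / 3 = -0.05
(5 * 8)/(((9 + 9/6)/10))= 800/21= 38.10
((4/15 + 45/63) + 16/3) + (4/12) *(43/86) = 1361/210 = 6.48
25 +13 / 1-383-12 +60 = -297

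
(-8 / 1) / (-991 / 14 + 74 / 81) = 9072 / 79235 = 0.11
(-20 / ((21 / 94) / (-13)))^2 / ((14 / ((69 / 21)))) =6869106400 / 21609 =317881.73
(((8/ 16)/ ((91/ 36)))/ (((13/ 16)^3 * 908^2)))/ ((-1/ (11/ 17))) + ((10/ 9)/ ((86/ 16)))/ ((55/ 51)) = 47636553556720/ 248516071913109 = 0.19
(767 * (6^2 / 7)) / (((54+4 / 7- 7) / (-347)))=-1064596 / 37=-28772.86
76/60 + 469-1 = 7039/15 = 469.27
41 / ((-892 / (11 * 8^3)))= -57728 / 223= -258.87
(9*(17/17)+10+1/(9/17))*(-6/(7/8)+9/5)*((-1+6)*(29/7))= -321668/147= -2188.22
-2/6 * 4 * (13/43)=-52/129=-0.40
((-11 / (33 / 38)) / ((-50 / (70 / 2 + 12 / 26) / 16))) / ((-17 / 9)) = -76.10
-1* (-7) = 7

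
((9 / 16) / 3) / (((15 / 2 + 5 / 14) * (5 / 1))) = 21 / 4400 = 0.00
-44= -44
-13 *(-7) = 91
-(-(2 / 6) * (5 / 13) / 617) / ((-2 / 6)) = -5 / 8021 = -0.00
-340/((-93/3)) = 340/31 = 10.97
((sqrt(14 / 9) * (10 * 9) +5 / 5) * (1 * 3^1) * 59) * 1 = 177 +5310 * sqrt(14) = 20045.20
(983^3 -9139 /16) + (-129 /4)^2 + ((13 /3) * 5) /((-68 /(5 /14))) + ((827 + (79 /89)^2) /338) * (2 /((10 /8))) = 9078742518760328111 /9557953860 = 949862559.68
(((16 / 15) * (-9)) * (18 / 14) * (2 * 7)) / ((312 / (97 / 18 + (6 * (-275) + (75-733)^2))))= -15527498 / 65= -238884.58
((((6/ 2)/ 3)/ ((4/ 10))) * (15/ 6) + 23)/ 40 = 117/ 160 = 0.73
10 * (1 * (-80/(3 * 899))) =-800/2697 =-0.30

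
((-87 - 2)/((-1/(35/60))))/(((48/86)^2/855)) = 109433065/768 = 142490.97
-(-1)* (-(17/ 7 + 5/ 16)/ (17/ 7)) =-307/ 272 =-1.13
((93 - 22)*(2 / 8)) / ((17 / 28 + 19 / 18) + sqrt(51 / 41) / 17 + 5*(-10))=-0.37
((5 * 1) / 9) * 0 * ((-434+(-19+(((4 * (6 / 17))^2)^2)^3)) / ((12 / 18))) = 0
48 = 48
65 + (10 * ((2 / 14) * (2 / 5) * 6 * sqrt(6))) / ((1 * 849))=8 * sqrt(6) / 1981 + 65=65.01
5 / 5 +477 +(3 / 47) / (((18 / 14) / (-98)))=473.13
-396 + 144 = -252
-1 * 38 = -38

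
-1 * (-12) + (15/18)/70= 1009/84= 12.01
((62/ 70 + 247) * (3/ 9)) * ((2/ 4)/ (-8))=-723/ 140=-5.16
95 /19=5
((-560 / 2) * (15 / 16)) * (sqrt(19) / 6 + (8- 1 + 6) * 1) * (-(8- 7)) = 175 * sqrt(19) / 4 + 6825 / 2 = 3603.20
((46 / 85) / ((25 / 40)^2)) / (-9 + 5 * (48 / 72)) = -8832 / 36125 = -0.24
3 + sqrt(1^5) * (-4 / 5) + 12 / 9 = 3.53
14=14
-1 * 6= -6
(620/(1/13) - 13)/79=8047/79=101.86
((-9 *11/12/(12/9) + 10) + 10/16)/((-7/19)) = -1349/112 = -12.04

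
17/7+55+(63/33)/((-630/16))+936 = 1147354/1155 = 993.38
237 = 237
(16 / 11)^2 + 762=92458 / 121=764.12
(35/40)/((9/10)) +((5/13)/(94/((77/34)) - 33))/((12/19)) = 31997/30654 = 1.04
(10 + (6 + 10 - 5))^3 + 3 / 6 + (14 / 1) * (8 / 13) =241023 / 26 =9270.12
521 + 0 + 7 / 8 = 4175 / 8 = 521.88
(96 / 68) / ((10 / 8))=96 / 85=1.13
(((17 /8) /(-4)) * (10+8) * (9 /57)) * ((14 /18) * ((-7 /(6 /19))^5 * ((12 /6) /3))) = 260646300593 /62208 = 4189916.10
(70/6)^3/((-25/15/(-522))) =497350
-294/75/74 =-49/925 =-0.05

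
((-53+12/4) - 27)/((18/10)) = -385/9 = -42.78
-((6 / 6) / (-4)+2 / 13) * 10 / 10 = 5 / 52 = 0.10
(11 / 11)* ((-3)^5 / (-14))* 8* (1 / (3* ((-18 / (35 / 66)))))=-15 / 11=-1.36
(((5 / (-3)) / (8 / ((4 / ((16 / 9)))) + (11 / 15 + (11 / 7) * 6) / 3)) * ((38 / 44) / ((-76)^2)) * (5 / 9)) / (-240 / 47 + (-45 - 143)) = 0.00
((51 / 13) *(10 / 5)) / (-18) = -17 / 39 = -0.44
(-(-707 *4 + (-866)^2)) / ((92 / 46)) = -373564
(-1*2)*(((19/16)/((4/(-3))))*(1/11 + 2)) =1311/352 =3.72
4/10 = 2/5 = 0.40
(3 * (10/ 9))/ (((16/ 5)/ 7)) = 7.29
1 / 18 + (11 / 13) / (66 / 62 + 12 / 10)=3917 / 9126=0.43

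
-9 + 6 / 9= -25 / 3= -8.33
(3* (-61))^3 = -6128487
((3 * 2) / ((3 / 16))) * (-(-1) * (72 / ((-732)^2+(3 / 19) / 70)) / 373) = 1021440 / 88605643093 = 0.00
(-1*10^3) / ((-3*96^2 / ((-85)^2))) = 903125 / 3456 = 261.32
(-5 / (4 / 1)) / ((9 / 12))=-5 / 3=-1.67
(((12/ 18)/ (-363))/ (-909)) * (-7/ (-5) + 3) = 4/ 449955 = 0.00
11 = 11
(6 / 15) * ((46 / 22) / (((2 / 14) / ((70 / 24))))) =1127 / 66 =17.08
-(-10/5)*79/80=79/40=1.98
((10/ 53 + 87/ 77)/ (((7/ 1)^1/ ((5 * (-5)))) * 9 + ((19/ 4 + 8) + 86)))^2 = 289551610000/ 1542247806160369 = 0.00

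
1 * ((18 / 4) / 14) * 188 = 423 / 7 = 60.43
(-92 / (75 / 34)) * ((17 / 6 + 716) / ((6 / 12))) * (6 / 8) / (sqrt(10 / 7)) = -1686383 * sqrt(70) / 375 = -37624.78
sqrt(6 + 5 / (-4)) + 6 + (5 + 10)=sqrt(19) / 2 + 21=23.18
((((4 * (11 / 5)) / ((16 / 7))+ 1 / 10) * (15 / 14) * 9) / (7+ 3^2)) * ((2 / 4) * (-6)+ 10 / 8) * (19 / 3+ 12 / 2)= -26307 / 512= -51.38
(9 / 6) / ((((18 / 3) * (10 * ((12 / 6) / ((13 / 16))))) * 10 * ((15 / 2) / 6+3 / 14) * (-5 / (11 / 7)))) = -143 / 656000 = -0.00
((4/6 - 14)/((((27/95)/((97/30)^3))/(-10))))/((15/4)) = 138726296/32805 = 4228.82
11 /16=0.69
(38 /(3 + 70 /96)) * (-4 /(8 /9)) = -8208 /179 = -45.85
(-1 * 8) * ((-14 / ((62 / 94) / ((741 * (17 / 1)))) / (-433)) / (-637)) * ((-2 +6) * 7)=2914752 / 13423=217.15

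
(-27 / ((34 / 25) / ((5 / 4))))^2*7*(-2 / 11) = -783.80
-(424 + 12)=-436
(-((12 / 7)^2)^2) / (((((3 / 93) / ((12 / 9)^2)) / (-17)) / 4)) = 77709312 / 2401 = 32365.39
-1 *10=-10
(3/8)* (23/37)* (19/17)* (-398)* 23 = -6000447/2516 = -2384.92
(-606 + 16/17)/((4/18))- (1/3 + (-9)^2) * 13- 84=-197069/51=-3864.10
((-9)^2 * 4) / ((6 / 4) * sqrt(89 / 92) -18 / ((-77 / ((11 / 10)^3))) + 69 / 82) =-3275396397000 / 7438748963 + 92665125000 * sqrt(2047) / 7438748963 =123.29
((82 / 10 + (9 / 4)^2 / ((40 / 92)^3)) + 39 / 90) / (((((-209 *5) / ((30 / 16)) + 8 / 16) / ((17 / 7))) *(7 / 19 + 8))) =-1088826863 / 29748264000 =-0.04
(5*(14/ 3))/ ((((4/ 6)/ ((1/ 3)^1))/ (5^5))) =109375/ 3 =36458.33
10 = 10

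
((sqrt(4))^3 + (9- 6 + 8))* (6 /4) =28.50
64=64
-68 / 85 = -4 / 5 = -0.80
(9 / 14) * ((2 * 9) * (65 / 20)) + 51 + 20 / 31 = 77471 / 868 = 89.25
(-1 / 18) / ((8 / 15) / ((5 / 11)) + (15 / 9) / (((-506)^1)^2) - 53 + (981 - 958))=3200450 / 1660649121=0.00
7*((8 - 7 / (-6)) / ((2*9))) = 385 / 108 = 3.56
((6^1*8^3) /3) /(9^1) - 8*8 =448 /9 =49.78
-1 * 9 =-9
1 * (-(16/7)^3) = -4096/343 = -11.94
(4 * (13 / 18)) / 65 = 2 / 45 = 0.04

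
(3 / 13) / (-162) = -1 / 702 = -0.00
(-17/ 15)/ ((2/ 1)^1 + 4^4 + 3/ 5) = -17/ 3879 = -0.00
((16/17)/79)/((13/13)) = 16/1343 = 0.01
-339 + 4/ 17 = -5759/ 17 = -338.76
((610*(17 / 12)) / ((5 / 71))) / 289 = 4331 / 102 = 42.46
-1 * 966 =-966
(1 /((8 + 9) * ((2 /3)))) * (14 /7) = 3 /17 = 0.18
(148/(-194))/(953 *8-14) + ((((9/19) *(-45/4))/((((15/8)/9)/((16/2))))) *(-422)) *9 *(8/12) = 3633426278657/7012615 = 518127.16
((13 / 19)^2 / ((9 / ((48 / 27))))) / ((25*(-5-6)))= -2704 / 8041275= -0.00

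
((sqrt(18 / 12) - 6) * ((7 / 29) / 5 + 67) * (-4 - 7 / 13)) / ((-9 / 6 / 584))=-1339924928 / 1885 + 334981232 * sqrt(6) / 5655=-565736.82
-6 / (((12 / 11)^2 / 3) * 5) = -3.02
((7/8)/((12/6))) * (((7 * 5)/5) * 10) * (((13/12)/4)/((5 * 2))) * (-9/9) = -637/768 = -0.83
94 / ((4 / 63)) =2961 / 2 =1480.50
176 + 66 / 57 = 177.16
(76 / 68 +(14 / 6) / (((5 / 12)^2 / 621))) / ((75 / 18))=21285762 / 10625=2003.37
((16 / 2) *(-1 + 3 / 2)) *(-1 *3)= -12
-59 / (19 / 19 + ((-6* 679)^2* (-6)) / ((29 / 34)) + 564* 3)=1711 / 3385836007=0.00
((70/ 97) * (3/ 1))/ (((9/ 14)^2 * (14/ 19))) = 18620/ 2619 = 7.11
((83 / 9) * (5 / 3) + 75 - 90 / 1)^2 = 100 / 729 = 0.14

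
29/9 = 3.22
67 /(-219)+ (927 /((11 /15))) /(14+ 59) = 40978 /2409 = 17.01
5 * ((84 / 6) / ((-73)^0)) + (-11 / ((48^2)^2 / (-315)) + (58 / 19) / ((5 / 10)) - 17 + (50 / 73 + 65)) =102089631211 / 818085888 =124.79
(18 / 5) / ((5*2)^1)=0.36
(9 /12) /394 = 3 /1576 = 0.00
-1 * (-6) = 6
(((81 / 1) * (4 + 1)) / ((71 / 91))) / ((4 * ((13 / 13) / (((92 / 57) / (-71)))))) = -282555 / 95779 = -2.95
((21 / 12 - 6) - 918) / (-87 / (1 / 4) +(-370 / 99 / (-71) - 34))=1525293 / 631696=2.41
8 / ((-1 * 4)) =-2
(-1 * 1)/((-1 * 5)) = 1/5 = 0.20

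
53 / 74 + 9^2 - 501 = -31027 / 74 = -419.28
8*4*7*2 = 448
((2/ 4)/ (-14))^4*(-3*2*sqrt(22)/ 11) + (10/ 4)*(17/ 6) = 85/ 12 - 3*sqrt(22)/ 3380608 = 7.08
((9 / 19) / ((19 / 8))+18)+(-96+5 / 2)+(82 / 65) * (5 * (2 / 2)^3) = -647567 / 9386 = -68.99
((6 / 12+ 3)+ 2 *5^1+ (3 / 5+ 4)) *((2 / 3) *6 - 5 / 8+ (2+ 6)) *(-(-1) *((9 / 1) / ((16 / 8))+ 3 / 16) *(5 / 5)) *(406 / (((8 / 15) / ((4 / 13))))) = 57870225 / 256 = 226055.57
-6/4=-3/2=-1.50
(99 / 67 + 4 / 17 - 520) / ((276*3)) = -0.63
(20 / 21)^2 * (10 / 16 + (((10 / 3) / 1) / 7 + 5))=51250 / 9261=5.53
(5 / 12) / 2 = 0.21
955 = 955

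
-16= -16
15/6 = 5/2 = 2.50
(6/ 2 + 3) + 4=10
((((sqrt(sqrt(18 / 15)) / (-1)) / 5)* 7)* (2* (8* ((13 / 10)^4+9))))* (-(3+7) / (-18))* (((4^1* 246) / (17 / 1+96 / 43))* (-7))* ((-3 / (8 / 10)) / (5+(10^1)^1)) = -20484258214* 5^(3 / 4)* 6^(1 / 4) / 7753125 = -13826.39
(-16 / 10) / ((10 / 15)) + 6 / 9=-1.73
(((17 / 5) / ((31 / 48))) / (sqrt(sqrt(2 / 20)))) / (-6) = -136 * 10^(1 / 4) / 155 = -1.56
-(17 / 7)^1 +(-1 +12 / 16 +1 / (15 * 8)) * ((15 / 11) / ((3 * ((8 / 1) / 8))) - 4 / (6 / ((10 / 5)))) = -61433 / 27720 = -2.22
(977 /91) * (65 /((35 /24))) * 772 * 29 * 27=14173753248 /49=289260270.37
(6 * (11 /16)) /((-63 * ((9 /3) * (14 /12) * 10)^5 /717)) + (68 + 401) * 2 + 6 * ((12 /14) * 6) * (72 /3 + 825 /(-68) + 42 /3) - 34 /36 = 1735.26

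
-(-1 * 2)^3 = 8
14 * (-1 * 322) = -4508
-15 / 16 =-0.94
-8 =-8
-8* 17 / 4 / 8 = -17 / 4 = -4.25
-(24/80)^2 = -9/100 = -0.09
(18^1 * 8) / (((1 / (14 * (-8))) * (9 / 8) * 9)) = -14336 / 9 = -1592.89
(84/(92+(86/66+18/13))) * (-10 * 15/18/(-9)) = 14300/17409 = 0.82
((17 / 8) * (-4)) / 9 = -17 / 18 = -0.94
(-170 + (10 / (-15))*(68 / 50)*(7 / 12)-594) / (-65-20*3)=172019 / 28125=6.12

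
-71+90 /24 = -269 /4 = -67.25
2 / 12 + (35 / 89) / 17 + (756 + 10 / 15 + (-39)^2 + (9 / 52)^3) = 2277.86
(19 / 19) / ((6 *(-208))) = -1 / 1248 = -0.00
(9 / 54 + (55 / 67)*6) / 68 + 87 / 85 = 150131 / 136680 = 1.10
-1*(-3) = 3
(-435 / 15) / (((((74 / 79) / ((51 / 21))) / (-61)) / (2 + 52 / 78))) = 9503068 / 777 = 12230.46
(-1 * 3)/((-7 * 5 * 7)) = 3/245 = 0.01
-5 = -5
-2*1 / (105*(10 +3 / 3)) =-2 / 1155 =-0.00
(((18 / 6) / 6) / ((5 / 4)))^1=2 / 5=0.40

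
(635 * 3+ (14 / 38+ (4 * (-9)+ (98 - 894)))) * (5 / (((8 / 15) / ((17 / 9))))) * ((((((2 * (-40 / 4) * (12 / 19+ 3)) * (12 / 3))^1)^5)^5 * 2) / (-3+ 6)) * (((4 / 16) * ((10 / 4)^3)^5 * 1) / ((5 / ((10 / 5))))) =-44830366854595996728293200000000000000000000000000000000000000000000000.00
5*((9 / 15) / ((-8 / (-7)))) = 2.62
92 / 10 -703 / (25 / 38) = -26484 / 25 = -1059.36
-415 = -415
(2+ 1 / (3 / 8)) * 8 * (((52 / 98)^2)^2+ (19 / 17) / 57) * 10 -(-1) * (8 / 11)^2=570870503776 / 15246251559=37.44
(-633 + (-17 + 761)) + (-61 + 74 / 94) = 2387 / 47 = 50.79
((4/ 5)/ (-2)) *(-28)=56/ 5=11.20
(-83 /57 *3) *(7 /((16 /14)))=-4067 /152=-26.76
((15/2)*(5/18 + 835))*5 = 375875/12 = 31322.92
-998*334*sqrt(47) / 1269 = -333332*sqrt(47) / 1269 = -1800.80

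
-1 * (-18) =18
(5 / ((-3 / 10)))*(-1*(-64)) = -3200 / 3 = -1066.67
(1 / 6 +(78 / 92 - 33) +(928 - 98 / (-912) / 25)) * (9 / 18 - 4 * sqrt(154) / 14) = 234936127 / 524400 - 234936127 * sqrt(154) / 917700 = -2728.93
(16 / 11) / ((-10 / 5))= -8 / 11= -0.73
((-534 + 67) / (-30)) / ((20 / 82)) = 19147 / 300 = 63.82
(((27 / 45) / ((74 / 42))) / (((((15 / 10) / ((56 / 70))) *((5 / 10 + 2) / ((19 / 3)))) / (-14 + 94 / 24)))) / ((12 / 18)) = -32186 / 4625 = -6.96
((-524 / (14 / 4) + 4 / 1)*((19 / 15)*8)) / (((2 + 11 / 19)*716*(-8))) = 6137 / 61397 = 0.10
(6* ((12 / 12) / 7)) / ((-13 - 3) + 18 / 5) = -15 / 217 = -0.07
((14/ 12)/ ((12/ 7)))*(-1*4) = -49/ 18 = -2.72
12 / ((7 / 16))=192 / 7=27.43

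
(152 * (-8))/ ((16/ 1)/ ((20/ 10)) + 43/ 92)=-5888/ 41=-143.61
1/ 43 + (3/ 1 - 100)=-4170/ 43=-96.98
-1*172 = -172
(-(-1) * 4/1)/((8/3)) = 3/2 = 1.50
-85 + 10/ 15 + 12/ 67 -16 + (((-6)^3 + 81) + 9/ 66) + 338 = 455387/ 4422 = 102.98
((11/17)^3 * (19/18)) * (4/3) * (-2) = -101156/132651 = -0.76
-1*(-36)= 36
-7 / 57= -0.12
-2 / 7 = -0.29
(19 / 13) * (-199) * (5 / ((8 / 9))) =-170145 / 104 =-1636.01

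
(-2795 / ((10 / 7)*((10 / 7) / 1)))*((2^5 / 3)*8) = -1753024 / 15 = -116868.27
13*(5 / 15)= 13 / 3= 4.33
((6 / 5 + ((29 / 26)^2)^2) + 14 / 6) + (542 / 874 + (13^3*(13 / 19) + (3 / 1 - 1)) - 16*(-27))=5819948748571 / 2995477680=1942.91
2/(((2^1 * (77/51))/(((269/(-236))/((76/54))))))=-370413/690536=-0.54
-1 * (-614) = 614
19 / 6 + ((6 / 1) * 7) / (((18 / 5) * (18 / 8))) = 451 / 54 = 8.35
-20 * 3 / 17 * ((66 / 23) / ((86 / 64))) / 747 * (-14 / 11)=17920 / 1395479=0.01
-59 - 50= -109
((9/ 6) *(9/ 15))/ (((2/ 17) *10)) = 153/ 200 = 0.76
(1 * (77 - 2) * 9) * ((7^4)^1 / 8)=202584.38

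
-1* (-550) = 550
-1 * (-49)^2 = -2401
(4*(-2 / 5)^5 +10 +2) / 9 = 37372 / 28125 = 1.33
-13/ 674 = -0.02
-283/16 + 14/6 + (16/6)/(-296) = -9095/592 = -15.36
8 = 8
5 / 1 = 5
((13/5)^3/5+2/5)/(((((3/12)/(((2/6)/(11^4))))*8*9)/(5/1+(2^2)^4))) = 70963/54903750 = 0.00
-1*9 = -9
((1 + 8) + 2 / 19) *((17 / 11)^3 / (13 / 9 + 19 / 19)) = 7649541 / 556358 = 13.75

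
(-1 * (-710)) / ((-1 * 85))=-8.35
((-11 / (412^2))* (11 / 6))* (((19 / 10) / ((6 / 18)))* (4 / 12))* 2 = -2299 / 5092320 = -0.00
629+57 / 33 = 6938 / 11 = 630.73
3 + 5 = 8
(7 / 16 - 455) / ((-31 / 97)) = 705481 / 496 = 1422.34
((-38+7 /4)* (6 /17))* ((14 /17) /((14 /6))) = -4.52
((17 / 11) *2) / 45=34 / 495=0.07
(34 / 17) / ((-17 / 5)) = -10 / 17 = -0.59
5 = 5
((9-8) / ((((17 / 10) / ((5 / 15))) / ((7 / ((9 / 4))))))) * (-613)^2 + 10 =105219910 / 459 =229237.28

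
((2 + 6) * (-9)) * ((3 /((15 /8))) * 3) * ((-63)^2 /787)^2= -27221116608 /3096845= -8789.95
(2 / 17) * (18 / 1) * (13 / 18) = 26 / 17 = 1.53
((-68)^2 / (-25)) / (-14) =2312 / 175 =13.21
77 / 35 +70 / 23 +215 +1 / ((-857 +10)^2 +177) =18175018323 / 82522390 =220.24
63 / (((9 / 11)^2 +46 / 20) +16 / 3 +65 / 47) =1535490 / 236069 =6.50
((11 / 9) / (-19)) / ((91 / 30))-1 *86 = -446192 / 5187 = -86.02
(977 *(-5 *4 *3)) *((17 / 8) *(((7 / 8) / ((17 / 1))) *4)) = -25646.25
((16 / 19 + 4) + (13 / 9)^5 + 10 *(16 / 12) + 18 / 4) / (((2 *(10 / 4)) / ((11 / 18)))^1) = 714886579 / 201947580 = 3.54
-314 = -314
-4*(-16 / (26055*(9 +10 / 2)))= 32 / 182385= 0.00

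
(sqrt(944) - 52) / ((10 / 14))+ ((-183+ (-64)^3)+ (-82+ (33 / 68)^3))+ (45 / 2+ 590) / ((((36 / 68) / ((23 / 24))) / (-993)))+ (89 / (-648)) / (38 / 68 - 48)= -280064583745997939 / 205407420480+ 28 * sqrt(59) / 5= -1363415.93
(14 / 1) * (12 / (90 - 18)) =2.33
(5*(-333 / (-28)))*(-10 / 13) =-45.74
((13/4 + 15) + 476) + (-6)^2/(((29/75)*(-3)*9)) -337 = 17841/116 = 153.80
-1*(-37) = 37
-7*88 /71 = -616 /71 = -8.68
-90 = -90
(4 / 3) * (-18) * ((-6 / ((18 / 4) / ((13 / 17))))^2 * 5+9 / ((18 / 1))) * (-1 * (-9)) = -1230.77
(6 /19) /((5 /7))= 42 /95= 0.44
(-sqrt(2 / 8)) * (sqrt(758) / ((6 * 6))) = -sqrt(758) / 72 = -0.38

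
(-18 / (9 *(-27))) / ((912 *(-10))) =-0.00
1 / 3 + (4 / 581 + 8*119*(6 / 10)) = 4980973 / 8715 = 571.54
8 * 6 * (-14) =-672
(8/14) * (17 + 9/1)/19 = 104/133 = 0.78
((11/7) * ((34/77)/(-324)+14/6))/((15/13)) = 378157/119070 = 3.18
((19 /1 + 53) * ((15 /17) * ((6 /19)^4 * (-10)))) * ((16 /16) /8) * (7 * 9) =-110224800 /2215457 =-49.75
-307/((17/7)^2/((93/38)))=-1398999/10982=-127.39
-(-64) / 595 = 64 / 595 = 0.11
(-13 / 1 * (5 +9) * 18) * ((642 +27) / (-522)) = 121758 / 29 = 4198.55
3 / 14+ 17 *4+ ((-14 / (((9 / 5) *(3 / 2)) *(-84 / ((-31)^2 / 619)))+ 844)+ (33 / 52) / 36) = 66602100557 / 73002384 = 912.33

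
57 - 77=-20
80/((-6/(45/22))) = -300/11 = -27.27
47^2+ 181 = 2390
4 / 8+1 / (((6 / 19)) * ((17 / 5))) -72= -70.57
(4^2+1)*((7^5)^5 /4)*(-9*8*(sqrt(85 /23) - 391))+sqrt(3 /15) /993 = -410366997617173259646942*sqrt(1955) /23+sqrt(5) /4965+160453496068314744521954322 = 159664603305934311118015700.00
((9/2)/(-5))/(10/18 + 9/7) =-567/1160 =-0.49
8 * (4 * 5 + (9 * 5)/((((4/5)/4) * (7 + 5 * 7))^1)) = 1420/7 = 202.86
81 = 81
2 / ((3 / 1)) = 2 / 3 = 0.67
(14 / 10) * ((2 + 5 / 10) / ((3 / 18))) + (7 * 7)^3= 117670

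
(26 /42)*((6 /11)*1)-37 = -2823 /77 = -36.66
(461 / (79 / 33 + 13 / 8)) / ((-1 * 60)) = -10142 / 5305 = -1.91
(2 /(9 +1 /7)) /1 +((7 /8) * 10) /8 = 21 /16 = 1.31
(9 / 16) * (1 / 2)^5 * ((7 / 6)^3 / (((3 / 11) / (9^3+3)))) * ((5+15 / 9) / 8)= 1150765 / 18432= 62.43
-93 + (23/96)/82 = -732073/7872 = -93.00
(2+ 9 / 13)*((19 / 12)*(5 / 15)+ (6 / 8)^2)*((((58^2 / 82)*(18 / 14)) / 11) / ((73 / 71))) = 46873135 / 3423992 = 13.69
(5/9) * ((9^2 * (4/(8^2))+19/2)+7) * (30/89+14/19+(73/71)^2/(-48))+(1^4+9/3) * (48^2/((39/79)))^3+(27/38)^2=333366001530215932970119589/819834967141632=406625741632.49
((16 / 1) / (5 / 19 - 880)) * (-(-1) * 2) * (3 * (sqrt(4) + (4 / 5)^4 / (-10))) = -11166528 / 52234375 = -0.21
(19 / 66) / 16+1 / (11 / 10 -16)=-0.05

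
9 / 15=3 / 5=0.60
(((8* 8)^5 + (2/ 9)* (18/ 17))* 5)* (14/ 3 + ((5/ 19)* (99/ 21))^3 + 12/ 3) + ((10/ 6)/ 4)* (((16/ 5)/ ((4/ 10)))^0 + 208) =3892970417437074455/ 68562564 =56779825466.23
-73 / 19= -3.84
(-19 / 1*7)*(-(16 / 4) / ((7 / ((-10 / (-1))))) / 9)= 760 / 9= 84.44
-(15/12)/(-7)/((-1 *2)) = -5/56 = -0.09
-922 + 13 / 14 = -12895 / 14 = -921.07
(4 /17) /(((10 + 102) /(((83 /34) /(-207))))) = -0.00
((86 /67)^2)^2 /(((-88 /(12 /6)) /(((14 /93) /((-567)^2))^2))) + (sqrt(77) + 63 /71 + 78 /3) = sqrt(77) + 7719690289857072920243023 /287112629952777607692021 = 35.66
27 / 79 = 0.34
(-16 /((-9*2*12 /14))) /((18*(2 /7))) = 49 /243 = 0.20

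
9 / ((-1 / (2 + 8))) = -90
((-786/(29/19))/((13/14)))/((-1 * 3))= 69692/377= 184.86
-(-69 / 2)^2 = -4761 / 4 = -1190.25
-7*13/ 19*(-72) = 6552/ 19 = 344.84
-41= -41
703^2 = 494209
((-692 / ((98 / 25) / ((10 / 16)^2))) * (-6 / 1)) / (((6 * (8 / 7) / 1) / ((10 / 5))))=108125 / 896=120.68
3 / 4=0.75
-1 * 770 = -770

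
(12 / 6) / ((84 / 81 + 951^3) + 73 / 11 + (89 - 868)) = 594 / 255445120163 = 0.00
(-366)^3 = -49027896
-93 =-93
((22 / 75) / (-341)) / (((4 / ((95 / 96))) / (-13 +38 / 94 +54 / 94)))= 2147 / 839232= 0.00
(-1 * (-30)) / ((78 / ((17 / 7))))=0.93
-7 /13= -0.54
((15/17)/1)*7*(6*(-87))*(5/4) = -137025/34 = -4030.15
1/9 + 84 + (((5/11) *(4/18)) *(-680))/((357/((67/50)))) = 174331/2079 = 83.85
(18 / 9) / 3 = 0.67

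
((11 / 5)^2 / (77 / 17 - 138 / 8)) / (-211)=8228 / 4562875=0.00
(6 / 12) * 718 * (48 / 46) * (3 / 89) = 25848 / 2047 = 12.63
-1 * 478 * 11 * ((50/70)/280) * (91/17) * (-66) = 1127841/238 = 4738.83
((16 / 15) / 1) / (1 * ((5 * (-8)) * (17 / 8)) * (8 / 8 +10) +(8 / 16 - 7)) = -32 / 28245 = -0.00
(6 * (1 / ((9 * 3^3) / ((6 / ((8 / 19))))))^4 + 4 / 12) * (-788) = -120633019541 / 459165024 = -262.72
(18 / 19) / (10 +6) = 9 / 152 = 0.06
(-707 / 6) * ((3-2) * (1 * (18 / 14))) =-303 / 2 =-151.50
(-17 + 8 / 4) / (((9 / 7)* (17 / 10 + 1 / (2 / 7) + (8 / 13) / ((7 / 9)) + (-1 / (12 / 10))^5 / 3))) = -123832800 / 62170253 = -1.99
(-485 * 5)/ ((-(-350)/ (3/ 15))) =-1.39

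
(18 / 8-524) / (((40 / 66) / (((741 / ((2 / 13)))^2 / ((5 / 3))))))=-19172589078357 / 1600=-11982868173.97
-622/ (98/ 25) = -7775/ 49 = -158.67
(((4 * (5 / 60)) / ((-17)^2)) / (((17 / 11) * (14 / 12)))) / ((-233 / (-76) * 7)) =1672 / 56091721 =0.00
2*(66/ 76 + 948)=36057/ 19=1897.74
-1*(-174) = 174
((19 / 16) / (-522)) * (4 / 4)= -19 / 8352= -0.00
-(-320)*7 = 2240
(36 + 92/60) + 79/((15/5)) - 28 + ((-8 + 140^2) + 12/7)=2061106/105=19629.58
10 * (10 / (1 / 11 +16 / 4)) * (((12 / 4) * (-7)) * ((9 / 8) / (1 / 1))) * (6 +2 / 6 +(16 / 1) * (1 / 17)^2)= -2132515 / 578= -3689.47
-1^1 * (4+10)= -14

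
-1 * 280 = -280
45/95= 9/19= 0.47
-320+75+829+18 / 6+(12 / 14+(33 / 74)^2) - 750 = -6207637 / 38332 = -161.94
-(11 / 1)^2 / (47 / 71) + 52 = -6147 / 47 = -130.79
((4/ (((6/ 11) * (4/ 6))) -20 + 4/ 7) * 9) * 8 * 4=-16992/ 7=-2427.43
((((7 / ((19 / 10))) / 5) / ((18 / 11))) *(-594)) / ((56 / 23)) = -8349 / 76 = -109.86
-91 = -91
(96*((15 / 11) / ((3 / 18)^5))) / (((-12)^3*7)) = -6480 / 77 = -84.16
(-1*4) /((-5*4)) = 1 /5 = 0.20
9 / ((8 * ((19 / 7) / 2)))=0.83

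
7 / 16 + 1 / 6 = 29 / 48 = 0.60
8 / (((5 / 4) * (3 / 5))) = 32 / 3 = 10.67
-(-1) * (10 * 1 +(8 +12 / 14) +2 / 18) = 18.97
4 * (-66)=-264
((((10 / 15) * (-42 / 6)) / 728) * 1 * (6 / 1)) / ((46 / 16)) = -4 / 299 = -0.01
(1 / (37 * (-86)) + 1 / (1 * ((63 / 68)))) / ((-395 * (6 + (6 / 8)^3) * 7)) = -6922016 / 113906284695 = -0.00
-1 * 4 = -4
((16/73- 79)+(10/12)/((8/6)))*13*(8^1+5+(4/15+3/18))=-239123677/17520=-13648.61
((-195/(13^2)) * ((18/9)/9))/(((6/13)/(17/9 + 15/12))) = -565/324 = -1.74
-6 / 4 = -3 / 2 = -1.50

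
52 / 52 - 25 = -24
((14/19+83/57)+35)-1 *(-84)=6908/57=121.19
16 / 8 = 2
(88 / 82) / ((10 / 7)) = 154 / 205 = 0.75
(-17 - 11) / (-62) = 14 / 31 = 0.45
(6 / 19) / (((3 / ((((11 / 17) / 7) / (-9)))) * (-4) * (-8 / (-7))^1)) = 11 / 46512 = 0.00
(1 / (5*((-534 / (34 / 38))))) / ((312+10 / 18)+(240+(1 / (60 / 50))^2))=-34 / 56132745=-0.00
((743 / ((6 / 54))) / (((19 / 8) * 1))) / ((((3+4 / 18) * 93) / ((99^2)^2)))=15416413245288 / 17081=902547464.74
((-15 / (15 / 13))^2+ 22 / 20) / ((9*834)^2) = 7 / 2318520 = 0.00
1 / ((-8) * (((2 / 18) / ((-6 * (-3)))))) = -20.25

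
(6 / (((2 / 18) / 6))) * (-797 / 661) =-258228 / 661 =-390.66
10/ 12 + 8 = 53/ 6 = 8.83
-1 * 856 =-856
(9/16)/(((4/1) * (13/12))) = 27/208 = 0.13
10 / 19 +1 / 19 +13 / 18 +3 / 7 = 4141 / 2394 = 1.73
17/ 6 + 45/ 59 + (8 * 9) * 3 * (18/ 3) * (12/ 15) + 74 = 1972481/ 1770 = 1114.40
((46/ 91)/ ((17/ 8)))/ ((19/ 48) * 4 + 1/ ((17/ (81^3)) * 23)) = 101568/ 581009611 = 0.00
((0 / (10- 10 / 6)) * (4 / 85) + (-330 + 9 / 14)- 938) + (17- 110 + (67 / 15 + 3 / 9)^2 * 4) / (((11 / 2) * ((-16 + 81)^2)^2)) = -87099000828713 / 68724906250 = -1267.36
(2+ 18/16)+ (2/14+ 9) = 687/56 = 12.27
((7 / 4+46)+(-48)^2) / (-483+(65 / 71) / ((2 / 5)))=-667897 / 136522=-4.89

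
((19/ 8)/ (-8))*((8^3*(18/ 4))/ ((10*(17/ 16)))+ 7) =-361513/ 5440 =-66.45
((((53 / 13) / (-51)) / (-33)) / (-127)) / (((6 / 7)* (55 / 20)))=-742 / 91694889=-0.00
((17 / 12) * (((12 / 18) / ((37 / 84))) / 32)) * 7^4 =285719 / 1776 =160.88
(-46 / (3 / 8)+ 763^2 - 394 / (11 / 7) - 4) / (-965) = -19199123 / 31845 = -602.89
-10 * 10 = -100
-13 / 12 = -1.08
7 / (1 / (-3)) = -21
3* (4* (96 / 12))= 96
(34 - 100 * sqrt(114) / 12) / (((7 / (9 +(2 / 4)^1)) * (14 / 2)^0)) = 323 / 7 - 475 * sqrt(114) / 42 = -74.61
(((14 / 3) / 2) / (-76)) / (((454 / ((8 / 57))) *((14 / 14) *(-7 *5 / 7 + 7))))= -7 / 1475046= -0.00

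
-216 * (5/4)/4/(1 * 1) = -135/2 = -67.50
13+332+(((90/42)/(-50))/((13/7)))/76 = 3408597/9880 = 345.00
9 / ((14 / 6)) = 27 / 7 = 3.86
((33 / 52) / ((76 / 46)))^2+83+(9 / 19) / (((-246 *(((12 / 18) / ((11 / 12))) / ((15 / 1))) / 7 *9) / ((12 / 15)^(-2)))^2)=5029897668400219 / 60490066231296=83.15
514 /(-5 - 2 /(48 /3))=-4112 /41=-100.29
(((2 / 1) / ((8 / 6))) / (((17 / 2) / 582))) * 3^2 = 15714 / 17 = 924.35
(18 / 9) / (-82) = -1 / 41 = -0.02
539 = 539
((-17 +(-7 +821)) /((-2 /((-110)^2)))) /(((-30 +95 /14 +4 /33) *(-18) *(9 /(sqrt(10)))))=-371282450 *sqrt(10) /288063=-4075.84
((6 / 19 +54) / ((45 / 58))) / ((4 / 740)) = 738224 / 57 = 12951.30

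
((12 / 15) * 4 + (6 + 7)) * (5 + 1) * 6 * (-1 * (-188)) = 548208 / 5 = 109641.60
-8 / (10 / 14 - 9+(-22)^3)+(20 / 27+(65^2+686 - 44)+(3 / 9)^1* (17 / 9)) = 4902542218 / 1007019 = 4868.37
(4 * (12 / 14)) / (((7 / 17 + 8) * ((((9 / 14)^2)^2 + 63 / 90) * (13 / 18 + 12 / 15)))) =1007596800 / 3276810251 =0.31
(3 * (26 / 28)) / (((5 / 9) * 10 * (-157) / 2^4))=-1404 / 27475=-0.05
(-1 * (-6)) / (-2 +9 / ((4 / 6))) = 12 / 23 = 0.52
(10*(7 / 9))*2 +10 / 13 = 1910 / 117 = 16.32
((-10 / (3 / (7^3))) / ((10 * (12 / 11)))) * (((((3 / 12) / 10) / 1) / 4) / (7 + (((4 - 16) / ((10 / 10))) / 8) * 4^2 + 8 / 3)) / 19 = 0.00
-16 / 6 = -2.67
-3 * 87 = -261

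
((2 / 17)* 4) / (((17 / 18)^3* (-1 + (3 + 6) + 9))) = 46656 / 1419857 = 0.03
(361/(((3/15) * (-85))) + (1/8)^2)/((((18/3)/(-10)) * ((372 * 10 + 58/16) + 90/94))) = 5425445/571380744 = 0.01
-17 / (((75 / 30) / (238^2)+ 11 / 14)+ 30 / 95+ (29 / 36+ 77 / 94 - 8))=15478426152 / 4801724293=3.22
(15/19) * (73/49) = 1.18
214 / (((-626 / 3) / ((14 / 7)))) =-642 / 313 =-2.05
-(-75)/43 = 1.74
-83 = -83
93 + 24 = 117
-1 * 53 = -53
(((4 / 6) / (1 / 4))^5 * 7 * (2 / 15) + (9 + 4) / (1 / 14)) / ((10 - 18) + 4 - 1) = -1122142 / 18225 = -61.57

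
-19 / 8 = -2.38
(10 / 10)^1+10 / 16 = 13 / 8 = 1.62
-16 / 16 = -1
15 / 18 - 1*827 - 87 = -5479 / 6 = -913.17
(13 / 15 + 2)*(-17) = -731 / 15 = -48.73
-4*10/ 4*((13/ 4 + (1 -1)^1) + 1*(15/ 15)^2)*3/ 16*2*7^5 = -267861.56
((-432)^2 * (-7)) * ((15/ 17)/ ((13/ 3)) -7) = 1962164736/ 221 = 8878573.47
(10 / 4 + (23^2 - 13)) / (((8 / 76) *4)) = 19703 / 16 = 1231.44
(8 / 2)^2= 16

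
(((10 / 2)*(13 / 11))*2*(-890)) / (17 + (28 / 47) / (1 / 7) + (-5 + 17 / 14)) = -76130600 / 125829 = -605.03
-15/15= -1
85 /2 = 42.50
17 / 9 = 1.89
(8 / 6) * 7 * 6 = 56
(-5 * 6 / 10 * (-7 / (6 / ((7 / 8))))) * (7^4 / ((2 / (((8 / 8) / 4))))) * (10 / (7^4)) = 245 / 64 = 3.83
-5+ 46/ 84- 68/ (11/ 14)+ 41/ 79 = -3302297/ 36498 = -90.48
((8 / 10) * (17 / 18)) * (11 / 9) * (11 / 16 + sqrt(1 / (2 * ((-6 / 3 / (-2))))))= 2057 / 3240 + 187 * sqrt(2) / 405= 1.29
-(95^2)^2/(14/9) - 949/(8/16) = -733082197/14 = -52363014.07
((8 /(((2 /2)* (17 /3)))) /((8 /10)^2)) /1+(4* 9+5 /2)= 40.71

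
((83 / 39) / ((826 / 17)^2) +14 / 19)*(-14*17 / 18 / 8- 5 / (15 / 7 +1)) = -136883090783 / 57201240096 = -2.39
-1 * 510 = -510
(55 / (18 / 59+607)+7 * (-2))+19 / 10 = -4303101 / 358310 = -12.01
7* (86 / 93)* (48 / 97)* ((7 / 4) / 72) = 2107 / 27063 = 0.08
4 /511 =0.01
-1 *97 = -97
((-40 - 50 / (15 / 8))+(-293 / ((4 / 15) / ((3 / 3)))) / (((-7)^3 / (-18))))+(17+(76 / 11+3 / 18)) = -378248 / 3773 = -100.25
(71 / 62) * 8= 284 / 31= 9.16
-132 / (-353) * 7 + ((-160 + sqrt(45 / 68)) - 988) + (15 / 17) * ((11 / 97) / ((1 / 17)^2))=-38228875 / 34241 + 3 * sqrt(85) / 34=-1115.65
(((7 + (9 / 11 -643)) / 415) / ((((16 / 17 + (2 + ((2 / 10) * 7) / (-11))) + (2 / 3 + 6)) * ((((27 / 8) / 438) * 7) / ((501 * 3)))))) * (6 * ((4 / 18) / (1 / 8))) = -741393811968 / 15450533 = -47985.00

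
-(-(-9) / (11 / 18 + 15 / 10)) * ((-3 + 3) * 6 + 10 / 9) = -90 / 19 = -4.74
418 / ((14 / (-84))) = -2508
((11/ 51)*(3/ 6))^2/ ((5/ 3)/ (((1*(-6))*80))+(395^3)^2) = 968/ 316135235905060499711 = 0.00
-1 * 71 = -71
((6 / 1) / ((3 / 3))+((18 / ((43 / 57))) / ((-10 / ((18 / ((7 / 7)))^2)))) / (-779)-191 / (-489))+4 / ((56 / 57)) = 691245553 / 60347490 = 11.45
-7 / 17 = -0.41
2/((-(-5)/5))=2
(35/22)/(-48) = -35/1056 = -0.03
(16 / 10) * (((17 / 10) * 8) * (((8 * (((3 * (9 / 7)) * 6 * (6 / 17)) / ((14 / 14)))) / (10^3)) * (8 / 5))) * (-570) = -28366848 / 21875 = -1296.77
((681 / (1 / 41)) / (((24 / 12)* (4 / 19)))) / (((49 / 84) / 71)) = 112996287 / 14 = 8071163.36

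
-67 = -67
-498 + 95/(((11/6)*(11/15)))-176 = -73004/121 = -603.34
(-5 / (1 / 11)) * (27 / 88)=-135 / 8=-16.88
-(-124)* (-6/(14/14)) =-744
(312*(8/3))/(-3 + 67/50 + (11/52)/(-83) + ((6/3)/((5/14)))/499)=-44796627200/88910871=-503.84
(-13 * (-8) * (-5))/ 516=-130/ 129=-1.01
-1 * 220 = -220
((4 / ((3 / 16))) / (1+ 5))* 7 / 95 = 224 / 855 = 0.26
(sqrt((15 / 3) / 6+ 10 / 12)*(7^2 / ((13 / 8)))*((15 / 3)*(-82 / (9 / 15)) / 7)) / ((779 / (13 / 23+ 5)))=-358400*sqrt(15) / 51129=-27.15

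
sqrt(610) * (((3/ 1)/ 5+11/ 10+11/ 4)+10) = 356.89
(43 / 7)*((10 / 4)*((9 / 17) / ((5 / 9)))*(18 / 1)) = 31347 / 119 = 263.42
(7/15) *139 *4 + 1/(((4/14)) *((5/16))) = 812/3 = 270.67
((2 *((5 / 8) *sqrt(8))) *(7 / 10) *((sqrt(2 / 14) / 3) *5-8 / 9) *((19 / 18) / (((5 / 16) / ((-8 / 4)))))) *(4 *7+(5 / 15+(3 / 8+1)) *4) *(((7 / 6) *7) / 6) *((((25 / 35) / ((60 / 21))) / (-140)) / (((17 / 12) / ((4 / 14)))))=-55594 *sqrt(2) / 309825+3971 *sqrt(14) / 82620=-0.07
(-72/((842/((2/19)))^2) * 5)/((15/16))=-384/63984001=-0.00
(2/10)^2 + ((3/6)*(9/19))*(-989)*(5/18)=-123549/1900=-65.03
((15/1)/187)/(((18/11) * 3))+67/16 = 10291/2448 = 4.20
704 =704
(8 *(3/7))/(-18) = -4/21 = -0.19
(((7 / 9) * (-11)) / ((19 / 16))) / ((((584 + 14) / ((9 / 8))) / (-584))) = 44968 / 5681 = 7.92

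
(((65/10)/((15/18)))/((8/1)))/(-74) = -39/2960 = -0.01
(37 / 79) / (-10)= -37 / 790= -0.05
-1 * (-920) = 920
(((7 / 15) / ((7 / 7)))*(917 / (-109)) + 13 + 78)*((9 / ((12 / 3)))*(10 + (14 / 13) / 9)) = 42140336 / 21255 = 1982.61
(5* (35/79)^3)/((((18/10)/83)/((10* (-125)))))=-111207031250/4437351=-25061.58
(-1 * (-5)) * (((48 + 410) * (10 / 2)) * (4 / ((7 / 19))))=870200 / 7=124314.29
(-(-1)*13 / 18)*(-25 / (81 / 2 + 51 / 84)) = -4550 / 10359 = -0.44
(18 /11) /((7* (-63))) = -0.00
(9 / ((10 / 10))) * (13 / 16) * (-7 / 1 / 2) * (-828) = 169533 / 8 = 21191.62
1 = 1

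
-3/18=-1/6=-0.17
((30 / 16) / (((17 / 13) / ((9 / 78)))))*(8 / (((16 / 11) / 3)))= 1485 / 544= 2.73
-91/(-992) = 0.09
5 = 5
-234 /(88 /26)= -1521 /22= -69.14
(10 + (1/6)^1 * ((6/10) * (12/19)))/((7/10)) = 1912/133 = 14.38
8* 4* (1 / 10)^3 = 4 / 125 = 0.03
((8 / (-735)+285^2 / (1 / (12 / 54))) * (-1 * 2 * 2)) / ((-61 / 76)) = 4033089568 / 44835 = 89954.04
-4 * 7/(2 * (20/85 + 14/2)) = -238/123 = -1.93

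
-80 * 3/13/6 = -40/13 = -3.08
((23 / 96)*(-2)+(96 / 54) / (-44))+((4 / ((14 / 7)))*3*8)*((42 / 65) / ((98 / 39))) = 11.82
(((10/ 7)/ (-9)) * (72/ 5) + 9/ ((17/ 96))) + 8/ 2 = 6252/ 119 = 52.54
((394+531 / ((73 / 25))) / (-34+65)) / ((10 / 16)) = 336296 / 11315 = 29.72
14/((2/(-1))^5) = -7/16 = -0.44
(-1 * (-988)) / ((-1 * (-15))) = 988 / 15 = 65.87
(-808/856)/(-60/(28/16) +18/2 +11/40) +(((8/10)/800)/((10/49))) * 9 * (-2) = -189050561/3746605000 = -0.05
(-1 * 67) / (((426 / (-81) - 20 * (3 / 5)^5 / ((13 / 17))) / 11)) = 161679375 / 1599898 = 101.06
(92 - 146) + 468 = 414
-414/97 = -4.27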